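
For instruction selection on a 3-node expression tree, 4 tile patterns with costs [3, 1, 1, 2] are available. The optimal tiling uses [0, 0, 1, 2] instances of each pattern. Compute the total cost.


Total cost = sum(count_i * cost_i)
= 0*3 + 0*1 + 1*1 + 2*2
= 5

5


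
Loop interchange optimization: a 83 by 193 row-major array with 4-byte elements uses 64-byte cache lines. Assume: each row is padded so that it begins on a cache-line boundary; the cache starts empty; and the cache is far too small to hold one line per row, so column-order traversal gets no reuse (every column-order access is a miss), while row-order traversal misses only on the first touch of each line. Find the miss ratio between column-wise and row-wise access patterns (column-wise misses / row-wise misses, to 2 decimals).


Each row occupies 193 * 4 = 772 bytes and starts on a line boundary, so it spans ceil(772 / 64) = 13 cache lines.
Row-major traversal misses (one per line touched): 83 * ceil(193 * 4 / 64) = 1079
Column-major traversal misses (no reuse, every access misses): 83 * 193 = 16019
Ratio = 16019 / 1079 = 14.85

14.85


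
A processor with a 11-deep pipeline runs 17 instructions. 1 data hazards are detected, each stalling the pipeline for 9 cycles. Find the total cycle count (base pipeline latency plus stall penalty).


Base cycles = 11 + 17 - 1 = 27
Total stalls = 1 * 9 = 9
Total = 27 + 9 = 36

36


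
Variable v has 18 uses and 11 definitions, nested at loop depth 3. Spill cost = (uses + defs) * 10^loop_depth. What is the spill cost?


uses + defs = 18 + 11 = 29
10^3 = 1000
Spill cost = 29 * 1000 = 29000

29000


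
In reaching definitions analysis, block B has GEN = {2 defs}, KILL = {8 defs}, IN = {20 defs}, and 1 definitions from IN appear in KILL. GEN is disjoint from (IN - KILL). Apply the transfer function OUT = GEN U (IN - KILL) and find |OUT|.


IN - KILL: 20 - 1 = 19 surviving definitions
OUT = GEN + surviving = 2 + 19 = 21

21


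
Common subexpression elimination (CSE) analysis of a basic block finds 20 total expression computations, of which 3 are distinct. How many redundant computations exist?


CSE count = total expressions - unique expressions
= 20 - 3 = 17

17


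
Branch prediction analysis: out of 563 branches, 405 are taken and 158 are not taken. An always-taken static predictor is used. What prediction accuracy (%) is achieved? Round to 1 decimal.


Predictor: always-taken
Correct predictions = 405
Accuracy = 405 / 563 * 100 = 71.9%

71.9


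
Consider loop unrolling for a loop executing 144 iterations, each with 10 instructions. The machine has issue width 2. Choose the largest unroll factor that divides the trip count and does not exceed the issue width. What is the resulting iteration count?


Largest divisor of 144 <= 2 is 2
New iterations = 144 / 2 = 72

72


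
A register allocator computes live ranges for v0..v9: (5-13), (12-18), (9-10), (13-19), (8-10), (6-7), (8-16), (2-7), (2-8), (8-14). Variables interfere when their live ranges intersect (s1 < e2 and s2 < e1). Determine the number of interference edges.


Check all pairs for overlapping intervals.
Two intervals (s1,e1) and (s2,e2) overlap if s1 < e2 and s2 < e1.
v0 (5-13) vs v1..v9: overlaps v1, v2, v4, v5, v6, v7, v8, v9 -> 8
v1 (12-18) vs v2..v9: overlaps v3, v6, v9 -> 3
v2 (9-10) vs v3..v9: overlaps v4, v6, v9 -> 3
v3 (13-19) vs v4..v9: overlaps v6, v9 -> 2
v4 (8-10) vs v5..v9: overlaps v6, v9 -> 2
v5 (6-7) vs v6..v9: overlaps v7, v8 -> 2
v6 (8-16) vs v7..v9: overlaps v9 -> 1
v7 (2-7) vs v8..v9: overlaps v8 -> 1
v8 (2-8) vs v9: overlaps none -> 0
Total overlapping pairs = 8 + 3 + 3 + 2 + 2 + 2 + 1 + 1 + 0 = 22

22


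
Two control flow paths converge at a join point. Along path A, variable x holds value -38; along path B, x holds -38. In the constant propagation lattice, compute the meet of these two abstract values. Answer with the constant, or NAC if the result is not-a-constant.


Meet operation: if both paths give the same constant, result is that constant; if they differ, result is NAC (not-a-constant).
Path A: -38, Path B: -38 -> equal
Result: constant -> -38

-38


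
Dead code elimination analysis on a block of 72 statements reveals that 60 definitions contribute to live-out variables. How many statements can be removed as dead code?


Dead code = total statements - live definitions
= 72 - 60 = 12

12


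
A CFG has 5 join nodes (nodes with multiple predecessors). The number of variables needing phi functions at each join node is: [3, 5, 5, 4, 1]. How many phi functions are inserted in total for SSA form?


Total phi functions = sum of phi functions at each join node
= 3 + 5 + 5 + 4 + 1 = 18

18


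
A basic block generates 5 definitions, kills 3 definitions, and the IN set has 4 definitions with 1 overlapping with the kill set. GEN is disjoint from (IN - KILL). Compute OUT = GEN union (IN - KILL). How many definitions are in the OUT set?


IN - KILL: 4 - 1 = 3 surviving definitions
OUT = GEN + surviving = 5 + 3 = 8

8


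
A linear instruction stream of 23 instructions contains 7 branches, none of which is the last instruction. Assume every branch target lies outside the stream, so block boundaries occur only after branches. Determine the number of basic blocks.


With no in-sequence branch targets, the leaders are the first instruction plus the instruction after each branch.
Number of basic blocks = branches + 1
= 7 + 1 = 8

8


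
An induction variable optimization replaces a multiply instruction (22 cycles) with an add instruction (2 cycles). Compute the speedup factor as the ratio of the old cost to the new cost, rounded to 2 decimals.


Ratio = mult_cost / add_cost = 22 / 2 = 11.0

11.0


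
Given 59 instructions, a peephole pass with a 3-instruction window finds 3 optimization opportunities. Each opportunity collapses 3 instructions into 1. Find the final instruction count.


Each match removes 2 instructions.
Total removed = 3 * 2 = 6
Remaining = 59 - 6 = 53

53


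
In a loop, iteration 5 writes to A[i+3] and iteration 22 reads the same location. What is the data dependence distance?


Distance = read iteration - write iteration
= 22 - 5 = 17

17


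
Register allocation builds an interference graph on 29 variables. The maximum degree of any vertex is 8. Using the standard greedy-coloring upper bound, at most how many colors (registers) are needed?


Greedy coloring never needs more than (max_degree + 1) colors: when coloring a vertex, at most max_degree neighbors are already colored.
Upper bound = 8 + 1 = 9

9


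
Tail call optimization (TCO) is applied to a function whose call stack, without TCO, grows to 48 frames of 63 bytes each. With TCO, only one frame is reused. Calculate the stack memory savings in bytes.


Without TCO: 48 * 63 = 3024 bytes
With TCO: reuse 1 frame = 63 bytes
Savings = 3024 - 63 = 2961

2961


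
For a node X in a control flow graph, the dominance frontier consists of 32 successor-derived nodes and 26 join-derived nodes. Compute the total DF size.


DF(X) = direct successor contributions + join point contributions
= 32 + 26 = 58

58


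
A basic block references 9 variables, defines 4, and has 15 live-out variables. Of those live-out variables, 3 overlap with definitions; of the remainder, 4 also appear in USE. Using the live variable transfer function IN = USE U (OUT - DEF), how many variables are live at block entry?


OUT - DEF: 15 - 3 = 12
|IN| = |USE| + |OUT - DEF| - |USE ∩ (OUT - DEF)| = 9 + 12 - 4 = 17

17


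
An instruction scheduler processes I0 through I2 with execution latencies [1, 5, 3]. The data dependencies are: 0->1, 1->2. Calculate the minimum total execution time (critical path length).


Compute longest path through dependency graph: dist(Ik) = max over predecessors of dist + latency(Ik).
dist(I0) = latency 1 = 1
dist(I1) = dist(I0) + 5 = 1 + 5 = 6
dist(I2) = dist(I1) + 3 = 6 + 3 = 9
Critical path = max dist = 9

9


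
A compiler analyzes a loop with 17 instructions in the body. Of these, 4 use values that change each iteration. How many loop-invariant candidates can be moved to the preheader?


Invariant candidates = total - loop-dependent
= 17 - 4 = 13

13


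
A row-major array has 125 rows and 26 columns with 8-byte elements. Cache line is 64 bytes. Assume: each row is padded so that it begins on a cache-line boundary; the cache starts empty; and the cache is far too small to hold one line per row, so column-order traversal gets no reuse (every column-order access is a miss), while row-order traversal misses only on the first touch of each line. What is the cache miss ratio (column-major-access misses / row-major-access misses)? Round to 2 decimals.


Each row occupies 26 * 8 = 208 bytes and starts on a line boundary, so it spans ceil(208 / 64) = 4 cache lines.
Row-major traversal misses (one per line touched): 125 * ceil(26 * 8 / 64) = 500
Column-major traversal misses (no reuse, every access misses): 125 * 26 = 3250
Ratio = 3250 / 500 = 6.5

6.5


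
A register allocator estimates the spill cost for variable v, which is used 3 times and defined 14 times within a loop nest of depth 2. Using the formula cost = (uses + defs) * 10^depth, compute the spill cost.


uses + defs = 3 + 14 = 17
10^2 = 100
Spill cost = 17 * 100 = 1700

1700


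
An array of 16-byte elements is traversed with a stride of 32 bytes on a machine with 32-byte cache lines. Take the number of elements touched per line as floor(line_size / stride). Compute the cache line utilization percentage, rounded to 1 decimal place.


Elements per cache line = floor(32 / 32) = 1
Bytes used = 1 * 16 = 16
Utilization = 16 / 32 * 100 = 50.0%

50.0


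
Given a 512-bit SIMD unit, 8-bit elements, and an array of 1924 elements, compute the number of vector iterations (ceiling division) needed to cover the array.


Width = 512 / 8 = 64 elements per vector op
Iterations = ceil(1924 / 64) = 31

31


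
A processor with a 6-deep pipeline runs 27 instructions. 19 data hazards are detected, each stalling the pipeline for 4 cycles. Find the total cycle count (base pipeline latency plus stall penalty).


Base cycles = 6 + 27 - 1 = 32
Total stalls = 19 * 4 = 76
Total = 32 + 76 = 108

108


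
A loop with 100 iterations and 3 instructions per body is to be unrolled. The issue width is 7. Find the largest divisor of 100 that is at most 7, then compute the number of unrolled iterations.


Largest divisor of 100 <= 7 is 5
New iterations = 100 / 5 = 20

20


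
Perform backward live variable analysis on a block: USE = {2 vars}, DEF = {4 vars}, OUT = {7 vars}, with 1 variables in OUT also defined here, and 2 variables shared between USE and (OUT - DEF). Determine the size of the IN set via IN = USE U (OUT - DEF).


OUT - DEF: 7 - 1 = 6
|IN| = |USE| + |OUT - DEF| - |USE ∩ (OUT - DEF)| = 2 + 6 - 2 = 6

6


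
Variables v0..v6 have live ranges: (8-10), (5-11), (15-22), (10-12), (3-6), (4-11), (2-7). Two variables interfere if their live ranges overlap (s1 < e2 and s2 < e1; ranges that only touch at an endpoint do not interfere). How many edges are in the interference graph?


Check all pairs for overlapping intervals.
Two intervals (s1,e1) and (s2,e2) overlap if s1 < e2 and s2 < e1.
v0 (8-10) vs v1..v6: overlaps v1, v5 -> 2
v1 (5-11) vs v2..v6: overlaps v3, v4, v5, v6 -> 4
v2 (15-22) vs v3..v6: overlaps none -> 0
v3 (10-12) vs v4..v6: overlaps v5 -> 1
v4 (3-6) vs v5..v6: overlaps v5, v6 -> 2
v5 (4-11) vs v6: overlaps v6 -> 1
Total overlapping pairs = 2 + 4 + 0 + 1 + 2 + 1 = 10

10


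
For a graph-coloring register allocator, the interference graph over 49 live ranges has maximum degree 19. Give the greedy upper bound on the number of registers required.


Greedy coloring never needs more than (max_degree + 1) colors: when coloring a vertex, at most max_degree neighbors are already colored.
Upper bound = 19 + 1 = 20

20


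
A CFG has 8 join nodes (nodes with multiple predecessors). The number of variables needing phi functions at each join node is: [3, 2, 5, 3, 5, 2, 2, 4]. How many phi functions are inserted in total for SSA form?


Total phi functions = sum of phi functions at each join node
= 3 + 2 + 5 + 3 + 5 + 2 + 2 + 4 = 26

26


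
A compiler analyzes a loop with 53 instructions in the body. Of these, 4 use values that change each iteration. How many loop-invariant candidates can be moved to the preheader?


Invariant candidates = total - loop-dependent
= 53 - 4 = 49

49


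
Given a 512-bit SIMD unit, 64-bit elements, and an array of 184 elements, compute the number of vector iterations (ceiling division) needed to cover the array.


Width = 512 / 64 = 8 elements per vector op
Iterations = ceil(184 / 8) = 23

23


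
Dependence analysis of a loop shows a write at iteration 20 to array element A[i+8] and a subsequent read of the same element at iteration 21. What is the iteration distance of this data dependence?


Distance = read iteration - write iteration
= 21 - 20 = 1

1


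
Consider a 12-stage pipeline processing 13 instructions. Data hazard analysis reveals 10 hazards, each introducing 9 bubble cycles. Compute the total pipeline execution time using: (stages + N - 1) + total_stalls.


Base cycles = 12 + 13 - 1 = 24
Total stalls = 10 * 9 = 90
Total = 24 + 90 = 114

114


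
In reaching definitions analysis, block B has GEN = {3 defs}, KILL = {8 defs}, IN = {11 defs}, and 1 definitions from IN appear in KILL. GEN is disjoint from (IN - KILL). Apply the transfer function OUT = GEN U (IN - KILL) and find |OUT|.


IN - KILL: 11 - 1 = 10 surviving definitions
OUT = GEN + surviving = 3 + 10 = 13

13


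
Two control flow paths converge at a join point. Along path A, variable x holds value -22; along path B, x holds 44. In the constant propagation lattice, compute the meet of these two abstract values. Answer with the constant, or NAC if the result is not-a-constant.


Meet operation: if both paths give the same constant, result is that constant; if they differ, result is NAC (not-a-constant).
Path A: -22, Path B: 44 -> differ
Result: not-a-constant -> NAC

NAC


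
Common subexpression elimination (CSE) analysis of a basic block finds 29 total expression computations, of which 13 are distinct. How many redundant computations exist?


CSE count = total expressions - unique expressions
= 29 - 13 = 16

16


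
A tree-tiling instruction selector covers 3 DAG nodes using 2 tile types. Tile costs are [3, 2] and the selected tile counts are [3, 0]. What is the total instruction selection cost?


Total cost = sum(count_i * cost_i)
= 3*3 + 0*2
= 9

9


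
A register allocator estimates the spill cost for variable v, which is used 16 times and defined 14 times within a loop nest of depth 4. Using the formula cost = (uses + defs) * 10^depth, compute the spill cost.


uses + defs = 16 + 14 = 30
10^4 = 10000
Spill cost = 30 * 10000 = 300000

300000


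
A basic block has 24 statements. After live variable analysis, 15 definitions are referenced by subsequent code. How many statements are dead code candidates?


Dead code = total statements - live definitions
= 24 - 15 = 9

9


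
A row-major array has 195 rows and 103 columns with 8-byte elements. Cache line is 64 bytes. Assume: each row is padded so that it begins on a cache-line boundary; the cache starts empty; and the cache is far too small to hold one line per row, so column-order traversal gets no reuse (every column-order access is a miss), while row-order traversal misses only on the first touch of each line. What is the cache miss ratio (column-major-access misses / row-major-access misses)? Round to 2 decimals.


Each row occupies 103 * 8 = 824 bytes and starts on a line boundary, so it spans ceil(824 / 64) = 13 cache lines.
Row-major traversal misses (one per line touched): 195 * ceil(103 * 8 / 64) = 2535
Column-major traversal misses (no reuse, every access misses): 195 * 103 = 20085
Ratio = 20085 / 2535 = 7.92

7.92


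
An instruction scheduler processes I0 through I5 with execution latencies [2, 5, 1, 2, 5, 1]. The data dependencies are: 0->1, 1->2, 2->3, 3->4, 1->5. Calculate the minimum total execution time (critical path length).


Compute longest path through dependency graph: dist(Ik) = max over predecessors of dist + latency(Ik).
dist(I0) = latency 2 = 2
dist(I1) = dist(I0) + 5 = 2 + 5 = 7
dist(I2) = dist(I1) + 1 = 7 + 1 = 8
dist(I3) = dist(I2) + 2 = 8 + 2 = 10
dist(I4) = dist(I3) + 5 = 10 + 5 = 15
dist(I5) = dist(I1) + 1 = 7 + 1 = 8
Critical path = max dist = 15

15


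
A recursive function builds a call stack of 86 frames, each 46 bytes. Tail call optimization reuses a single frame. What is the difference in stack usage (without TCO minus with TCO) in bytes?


Without TCO: 86 * 46 = 3956 bytes
With TCO: reuse 1 frame = 46 bytes
Savings = 3956 - 46 = 3910

3910


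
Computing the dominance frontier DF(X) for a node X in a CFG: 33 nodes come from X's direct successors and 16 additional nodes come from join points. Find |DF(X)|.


DF(X) = direct successor contributions + join point contributions
= 33 + 16 = 49

49


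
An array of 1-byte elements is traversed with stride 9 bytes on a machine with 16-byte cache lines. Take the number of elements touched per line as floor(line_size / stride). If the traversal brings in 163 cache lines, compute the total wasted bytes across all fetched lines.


Elements per line = floor(16 / 9) = 1
Bytes used per line = 1 * 1 = 1
Wasted per line = 16 - 1 = 15
Total wasted = 15 * 163 = 2445

2445


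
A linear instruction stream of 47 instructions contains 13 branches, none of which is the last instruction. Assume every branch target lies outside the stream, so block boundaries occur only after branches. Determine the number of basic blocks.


With no in-sequence branch targets, the leaders are the first instruction plus the instruction after each branch.
Number of basic blocks = branches + 1
= 13 + 1 = 14

14


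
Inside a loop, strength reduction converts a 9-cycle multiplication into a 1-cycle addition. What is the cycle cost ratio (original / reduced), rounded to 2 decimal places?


Ratio = mult_cost / add_cost = 9 / 1 = 9.0

9.0


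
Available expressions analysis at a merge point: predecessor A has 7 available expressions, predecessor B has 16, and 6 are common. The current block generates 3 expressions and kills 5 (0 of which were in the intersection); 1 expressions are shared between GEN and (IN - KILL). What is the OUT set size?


IN = intersection of predecessors = 6
IN - KILL = 6 - 0 = 6
|OUT| = |GEN| + |IN - KILL| - |GEN ∩ (IN - KILL)| = 3 + 6 - 1 = 8

8


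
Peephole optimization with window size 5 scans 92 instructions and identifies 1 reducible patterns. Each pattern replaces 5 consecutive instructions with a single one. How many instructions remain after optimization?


Each match removes 4 instructions.
Total removed = 1 * 4 = 4
Remaining = 92 - 4 = 88

88


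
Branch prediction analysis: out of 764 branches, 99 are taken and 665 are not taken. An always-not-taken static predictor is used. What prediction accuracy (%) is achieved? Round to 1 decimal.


Predictor: always-not-taken
Correct predictions = 665
Accuracy = 665 / 764 * 100 = 87.0%

87.0


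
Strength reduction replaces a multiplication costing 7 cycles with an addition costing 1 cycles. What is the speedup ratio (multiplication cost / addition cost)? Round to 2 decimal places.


Ratio = mult_cost / add_cost = 7 / 1 = 7.0

7.0


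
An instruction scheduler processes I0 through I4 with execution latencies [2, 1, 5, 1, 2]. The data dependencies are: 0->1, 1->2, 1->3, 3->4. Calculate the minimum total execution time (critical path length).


Compute longest path through dependency graph: dist(Ik) = max over predecessors of dist + latency(Ik).
dist(I0) = latency 2 = 2
dist(I1) = dist(I0) + 1 = 2 + 1 = 3
dist(I2) = dist(I1) + 5 = 3 + 5 = 8
dist(I3) = dist(I1) + 1 = 3 + 1 = 4
dist(I4) = dist(I3) + 2 = 4 + 2 = 6
Critical path = max dist = 8

8


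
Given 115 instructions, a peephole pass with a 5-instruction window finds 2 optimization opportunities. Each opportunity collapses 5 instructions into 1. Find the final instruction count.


Each match removes 4 instructions.
Total removed = 2 * 4 = 8
Remaining = 115 - 8 = 107

107


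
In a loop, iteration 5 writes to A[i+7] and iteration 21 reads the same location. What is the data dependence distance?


Distance = read iteration - write iteration
= 21 - 5 = 16

16


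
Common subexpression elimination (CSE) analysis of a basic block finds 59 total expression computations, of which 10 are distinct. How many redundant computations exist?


CSE count = total expressions - unique expressions
= 59 - 10 = 49

49


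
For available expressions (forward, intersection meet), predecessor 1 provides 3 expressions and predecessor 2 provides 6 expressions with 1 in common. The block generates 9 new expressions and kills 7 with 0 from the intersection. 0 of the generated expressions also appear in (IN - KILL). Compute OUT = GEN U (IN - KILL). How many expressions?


IN = intersection of predecessors = 1
IN - KILL = 1 - 0 = 1
|OUT| = |GEN| + |IN - KILL| - |GEN ∩ (IN - KILL)| = 9 + 1 - 0 = 10

10


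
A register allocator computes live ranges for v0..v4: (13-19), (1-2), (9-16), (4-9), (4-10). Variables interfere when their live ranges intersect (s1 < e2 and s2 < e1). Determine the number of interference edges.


Check all pairs for overlapping intervals.
Two intervals (s1,e1) and (s2,e2) overlap if s1 < e2 and s2 < e1.
v0 (13-19) vs v1..v4: overlaps v2 -> 1
v1 (1-2) vs v2..v4: overlaps none -> 0
v2 (9-16) vs v3..v4: overlaps v4 -> 1
v3 (4-9) vs v4: overlaps v4 -> 1
Total overlapping pairs = 1 + 0 + 1 + 1 = 3

3


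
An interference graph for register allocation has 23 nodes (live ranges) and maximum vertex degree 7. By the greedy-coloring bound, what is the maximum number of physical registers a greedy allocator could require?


Greedy coloring never needs more than (max_degree + 1) colors: when coloring a vertex, at most max_degree neighbors are already colored.
Upper bound = 7 + 1 = 8

8


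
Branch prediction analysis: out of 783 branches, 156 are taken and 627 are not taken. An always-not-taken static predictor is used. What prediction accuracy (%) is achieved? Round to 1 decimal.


Predictor: always-not-taken
Correct predictions = 627
Accuracy = 627 / 783 * 100 = 80.1%

80.1


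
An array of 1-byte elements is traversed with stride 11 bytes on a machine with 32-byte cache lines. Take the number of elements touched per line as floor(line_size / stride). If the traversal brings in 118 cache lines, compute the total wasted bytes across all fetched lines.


Elements per line = floor(32 / 11) = 2
Bytes used per line = 2 * 1 = 2
Wasted per line = 32 - 2 = 30
Total wasted = 30 * 118 = 3540

3540


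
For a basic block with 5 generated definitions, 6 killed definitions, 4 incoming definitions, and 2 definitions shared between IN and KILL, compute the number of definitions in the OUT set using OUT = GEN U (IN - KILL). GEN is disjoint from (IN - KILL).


IN - KILL: 4 - 2 = 2 surviving definitions
OUT = GEN + surviving = 5 + 2 = 7

7


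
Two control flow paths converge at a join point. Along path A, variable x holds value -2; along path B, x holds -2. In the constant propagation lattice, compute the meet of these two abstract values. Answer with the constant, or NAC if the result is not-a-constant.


Meet operation: if both paths give the same constant, result is that constant; if they differ, result is NAC (not-a-constant).
Path A: -2, Path B: -2 -> equal
Result: constant -> -2

-2


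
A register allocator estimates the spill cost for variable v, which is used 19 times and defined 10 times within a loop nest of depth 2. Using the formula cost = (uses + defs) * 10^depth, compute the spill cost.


uses + defs = 19 + 10 = 29
10^2 = 100
Spill cost = 29 * 100 = 2900

2900


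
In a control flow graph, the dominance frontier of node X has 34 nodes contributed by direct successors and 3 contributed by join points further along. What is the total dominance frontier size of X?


DF(X) = direct successor contributions + join point contributions
= 34 + 3 = 37

37


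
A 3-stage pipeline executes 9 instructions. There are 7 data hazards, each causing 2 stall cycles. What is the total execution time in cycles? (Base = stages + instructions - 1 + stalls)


Base cycles = 3 + 9 - 1 = 11
Total stalls = 7 * 2 = 14
Total = 11 + 14 = 25

25


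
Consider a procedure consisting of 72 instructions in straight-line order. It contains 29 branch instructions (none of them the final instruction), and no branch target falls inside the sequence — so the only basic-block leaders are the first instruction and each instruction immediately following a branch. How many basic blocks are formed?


With no in-sequence branch targets, the leaders are the first instruction plus the instruction after each branch.
Number of basic blocks = branches + 1
= 29 + 1 = 30

30


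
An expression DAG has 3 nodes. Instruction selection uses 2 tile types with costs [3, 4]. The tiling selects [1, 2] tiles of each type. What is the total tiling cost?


Total cost = sum(count_i * cost_i)
= 1*3 + 2*4
= 11

11


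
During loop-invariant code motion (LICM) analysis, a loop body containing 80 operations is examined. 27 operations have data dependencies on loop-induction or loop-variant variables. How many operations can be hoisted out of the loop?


Invariant candidates = total - loop-dependent
= 80 - 27 = 53

53


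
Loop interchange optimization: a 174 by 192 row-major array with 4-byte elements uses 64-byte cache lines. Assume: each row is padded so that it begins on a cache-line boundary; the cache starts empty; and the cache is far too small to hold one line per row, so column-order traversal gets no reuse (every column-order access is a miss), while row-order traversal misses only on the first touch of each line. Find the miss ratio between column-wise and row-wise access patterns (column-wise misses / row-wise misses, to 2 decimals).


Each row occupies 192 * 4 = 768 bytes and starts on a line boundary, so it spans ceil(768 / 64) = 12 cache lines.
Row-major traversal misses (one per line touched): 174 * ceil(192 * 4 / 64) = 2088
Column-major traversal misses (no reuse, every access misses): 174 * 192 = 33408
Ratio = 33408 / 2088 = 16.0

16.0


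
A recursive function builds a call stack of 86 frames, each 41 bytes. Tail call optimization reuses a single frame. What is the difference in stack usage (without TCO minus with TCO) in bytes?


Without TCO: 86 * 41 = 3526 bytes
With TCO: reuse 1 frame = 41 bytes
Savings = 3526 - 41 = 3485

3485


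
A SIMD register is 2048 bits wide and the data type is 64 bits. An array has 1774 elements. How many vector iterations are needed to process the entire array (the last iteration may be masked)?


Width = 2048 / 64 = 32 elements per vector op
Iterations = ceil(1774 / 32) = 56

56


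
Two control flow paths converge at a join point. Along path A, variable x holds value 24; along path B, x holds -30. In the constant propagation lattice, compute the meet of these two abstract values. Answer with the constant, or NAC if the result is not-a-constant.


Meet operation: if both paths give the same constant, result is that constant; if they differ, result is NAC (not-a-constant).
Path A: 24, Path B: -30 -> differ
Result: not-a-constant -> NAC

NAC


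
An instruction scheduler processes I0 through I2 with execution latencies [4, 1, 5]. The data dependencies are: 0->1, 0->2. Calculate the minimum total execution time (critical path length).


Compute longest path through dependency graph: dist(Ik) = max over predecessors of dist + latency(Ik).
dist(I0) = latency 4 = 4
dist(I1) = dist(I0) + 1 = 4 + 1 = 5
dist(I2) = dist(I0) + 5 = 4 + 5 = 9
Critical path = max dist = 9

9


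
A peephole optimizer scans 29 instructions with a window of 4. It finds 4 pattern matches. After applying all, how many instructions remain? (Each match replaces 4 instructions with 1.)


Each match removes 3 instructions.
Total removed = 4 * 3 = 12
Remaining = 29 - 12 = 17

17


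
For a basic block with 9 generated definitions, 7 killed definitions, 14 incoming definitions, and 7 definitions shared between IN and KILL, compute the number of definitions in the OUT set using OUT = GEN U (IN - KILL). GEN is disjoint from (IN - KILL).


IN - KILL: 14 - 7 = 7 surviving definitions
OUT = GEN + surviving = 9 + 7 = 16

16


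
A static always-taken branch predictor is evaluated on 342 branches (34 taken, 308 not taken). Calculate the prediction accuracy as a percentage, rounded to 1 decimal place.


Predictor: always-taken
Correct predictions = 34
Accuracy = 34 / 342 * 100 = 9.9%

9.9


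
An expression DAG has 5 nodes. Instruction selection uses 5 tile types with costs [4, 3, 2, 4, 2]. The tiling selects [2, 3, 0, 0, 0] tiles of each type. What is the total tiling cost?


Total cost = sum(count_i * cost_i)
= 2*4 + 3*3 + 0*2 + 0*4 + 0*2
= 17

17


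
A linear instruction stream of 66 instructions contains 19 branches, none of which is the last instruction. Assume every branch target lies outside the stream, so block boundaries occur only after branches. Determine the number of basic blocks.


With no in-sequence branch targets, the leaders are the first instruction plus the instruction after each branch.
Number of basic blocks = branches + 1
= 19 + 1 = 20

20


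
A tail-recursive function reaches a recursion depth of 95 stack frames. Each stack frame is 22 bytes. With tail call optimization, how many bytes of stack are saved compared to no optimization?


Without TCO: 95 * 22 = 2090 bytes
With TCO: reuse 1 frame = 22 bytes
Savings = 2090 - 22 = 2068

2068


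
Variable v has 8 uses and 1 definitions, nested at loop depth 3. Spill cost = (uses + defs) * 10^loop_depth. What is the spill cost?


uses + defs = 8 + 1 = 9
10^3 = 1000
Spill cost = 9 * 1000 = 9000

9000


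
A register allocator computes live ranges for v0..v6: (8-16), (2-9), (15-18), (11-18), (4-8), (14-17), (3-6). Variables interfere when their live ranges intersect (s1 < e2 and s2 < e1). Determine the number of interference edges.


Check all pairs for overlapping intervals.
Two intervals (s1,e1) and (s2,e2) overlap if s1 < e2 and s2 < e1.
v0 (8-16) vs v1..v6: overlaps v1, v2, v3, v5 -> 4
v1 (2-9) vs v2..v6: overlaps v4, v6 -> 2
v2 (15-18) vs v3..v6: overlaps v3, v5 -> 2
v3 (11-18) vs v4..v6: overlaps v5 -> 1
v4 (4-8) vs v5..v6: overlaps v6 -> 1
v5 (14-17) vs v6: overlaps none -> 0
Total overlapping pairs = 4 + 2 + 2 + 1 + 1 + 0 = 10

10


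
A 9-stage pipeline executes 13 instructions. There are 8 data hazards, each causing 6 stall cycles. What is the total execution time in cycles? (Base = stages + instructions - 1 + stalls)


Base cycles = 9 + 13 - 1 = 21
Total stalls = 8 * 6 = 48
Total = 21 + 48 = 69

69


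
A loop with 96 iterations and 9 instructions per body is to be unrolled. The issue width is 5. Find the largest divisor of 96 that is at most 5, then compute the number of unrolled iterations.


Largest divisor of 96 <= 5 is 4
New iterations = 96 / 4 = 24

24


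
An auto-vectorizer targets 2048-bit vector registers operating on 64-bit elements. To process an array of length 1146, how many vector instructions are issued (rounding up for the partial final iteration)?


Width = 2048 / 64 = 32 elements per vector op
Iterations = ceil(1146 / 32) = 36

36


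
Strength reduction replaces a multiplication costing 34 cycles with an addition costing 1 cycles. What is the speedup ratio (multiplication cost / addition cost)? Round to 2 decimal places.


Ratio = mult_cost / add_cost = 34 / 1 = 34.0

34.0


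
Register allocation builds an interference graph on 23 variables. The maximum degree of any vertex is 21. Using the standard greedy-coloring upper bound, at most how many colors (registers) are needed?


Greedy coloring never needs more than (max_degree + 1) colors: when coloring a vertex, at most max_degree neighbors are already colored.
Upper bound = 21 + 1 = 22

22


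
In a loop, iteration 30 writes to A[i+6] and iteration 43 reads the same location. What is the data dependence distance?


Distance = read iteration - write iteration
= 43 - 30 = 13

13


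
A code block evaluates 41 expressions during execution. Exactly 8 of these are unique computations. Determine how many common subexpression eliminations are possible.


CSE count = total expressions - unique expressions
= 41 - 8 = 33

33


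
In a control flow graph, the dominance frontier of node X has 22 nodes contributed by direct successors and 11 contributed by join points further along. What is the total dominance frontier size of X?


DF(X) = direct successor contributions + join point contributions
= 22 + 11 = 33

33


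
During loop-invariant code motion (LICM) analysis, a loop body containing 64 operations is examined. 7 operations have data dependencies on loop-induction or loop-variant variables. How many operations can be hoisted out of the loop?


Invariant candidates = total - loop-dependent
= 64 - 7 = 57

57


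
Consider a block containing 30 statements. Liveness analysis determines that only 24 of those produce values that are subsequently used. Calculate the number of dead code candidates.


Dead code = total statements - live definitions
= 30 - 24 = 6

6


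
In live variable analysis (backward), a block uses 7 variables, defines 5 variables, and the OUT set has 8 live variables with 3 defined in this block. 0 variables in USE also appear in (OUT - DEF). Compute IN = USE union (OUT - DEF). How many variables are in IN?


OUT - DEF: 8 - 3 = 5
|IN| = |USE| + |OUT - DEF| - |USE ∩ (OUT - DEF)| = 7 + 5 - 0 = 12

12


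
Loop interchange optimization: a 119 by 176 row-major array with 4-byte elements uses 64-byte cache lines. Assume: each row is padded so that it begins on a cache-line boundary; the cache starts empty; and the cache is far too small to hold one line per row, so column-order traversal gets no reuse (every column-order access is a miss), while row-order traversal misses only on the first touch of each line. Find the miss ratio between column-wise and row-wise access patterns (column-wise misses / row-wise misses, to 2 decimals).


Each row occupies 176 * 4 = 704 bytes and starts on a line boundary, so it spans ceil(704 / 64) = 11 cache lines.
Row-major traversal misses (one per line touched): 119 * ceil(176 * 4 / 64) = 1309
Column-major traversal misses (no reuse, every access misses): 119 * 176 = 20944
Ratio = 20944 / 1309 = 16.0

16.0


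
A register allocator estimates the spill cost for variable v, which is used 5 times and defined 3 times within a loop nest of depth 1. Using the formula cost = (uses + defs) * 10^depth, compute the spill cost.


uses + defs = 5 + 3 = 8
10^1 = 10
Spill cost = 8 * 10 = 80

80


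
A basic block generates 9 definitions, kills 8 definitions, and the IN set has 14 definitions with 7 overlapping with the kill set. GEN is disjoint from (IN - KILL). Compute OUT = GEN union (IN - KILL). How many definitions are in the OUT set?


IN - KILL: 14 - 7 = 7 surviving definitions
OUT = GEN + surviving = 9 + 7 = 16

16


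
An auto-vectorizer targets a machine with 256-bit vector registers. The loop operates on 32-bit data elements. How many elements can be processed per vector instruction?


Width = SIMD bits / data type bits
= 256 / 32 = 8

8


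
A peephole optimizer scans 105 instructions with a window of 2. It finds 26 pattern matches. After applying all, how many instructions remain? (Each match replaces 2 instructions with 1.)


Each match removes 1 instructions.
Total removed = 26 * 1 = 26
Remaining = 105 - 26 = 79

79


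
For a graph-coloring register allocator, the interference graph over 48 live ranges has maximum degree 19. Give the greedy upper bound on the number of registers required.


Greedy coloring never needs more than (max_degree + 1) colors: when coloring a vertex, at most max_degree neighbors are already colored.
Upper bound = 19 + 1 = 20

20


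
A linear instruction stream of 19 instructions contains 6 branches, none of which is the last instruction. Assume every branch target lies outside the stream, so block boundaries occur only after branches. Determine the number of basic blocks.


With no in-sequence branch targets, the leaders are the first instruction plus the instruction after each branch.
Number of basic blocks = branches + 1
= 6 + 1 = 7

7


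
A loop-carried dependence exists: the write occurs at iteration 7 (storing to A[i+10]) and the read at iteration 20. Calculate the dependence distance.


Distance = read iteration - write iteration
= 20 - 7 = 13

13


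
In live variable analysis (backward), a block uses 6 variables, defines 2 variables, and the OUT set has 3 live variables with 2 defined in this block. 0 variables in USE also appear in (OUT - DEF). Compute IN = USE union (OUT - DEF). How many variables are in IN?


OUT - DEF: 3 - 2 = 1
|IN| = |USE| + |OUT - DEF| - |USE ∩ (OUT - DEF)| = 6 + 1 - 0 = 7

7


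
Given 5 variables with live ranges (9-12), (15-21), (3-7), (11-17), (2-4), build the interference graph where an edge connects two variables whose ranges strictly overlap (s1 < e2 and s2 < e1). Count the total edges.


Check all pairs for overlapping intervals.
Two intervals (s1,e1) and (s2,e2) overlap if s1 < e2 and s2 < e1.
v0 (9-12) vs v1..v4: overlaps v3 -> 1
v1 (15-21) vs v2..v4: overlaps v3 -> 1
v2 (3-7) vs v3..v4: overlaps v4 -> 1
v3 (11-17) vs v4: overlaps none -> 0
Total overlapping pairs = 1 + 1 + 1 + 0 = 3

3


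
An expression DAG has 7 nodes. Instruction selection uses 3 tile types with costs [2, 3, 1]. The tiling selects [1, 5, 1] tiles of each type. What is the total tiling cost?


Total cost = sum(count_i * cost_i)
= 1*2 + 5*3 + 1*1
= 18

18


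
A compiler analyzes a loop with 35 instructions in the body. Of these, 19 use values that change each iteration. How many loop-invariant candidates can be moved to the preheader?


Invariant candidates = total - loop-dependent
= 35 - 19 = 16

16


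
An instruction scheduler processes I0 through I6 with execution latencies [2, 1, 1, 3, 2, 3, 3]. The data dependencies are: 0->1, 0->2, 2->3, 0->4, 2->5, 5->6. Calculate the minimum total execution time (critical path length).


Compute longest path through dependency graph: dist(Ik) = max over predecessors of dist + latency(Ik).
dist(I0) = latency 2 = 2
dist(I1) = dist(I0) + 1 = 2 + 1 = 3
dist(I2) = dist(I0) + 1 = 2 + 1 = 3
dist(I3) = dist(I2) + 3 = 3 + 3 = 6
dist(I4) = dist(I0) + 2 = 2 + 2 = 4
dist(I5) = dist(I2) + 3 = 3 + 3 = 6
dist(I6) = dist(I5) + 3 = 6 + 3 = 9
Critical path = max dist = 9

9


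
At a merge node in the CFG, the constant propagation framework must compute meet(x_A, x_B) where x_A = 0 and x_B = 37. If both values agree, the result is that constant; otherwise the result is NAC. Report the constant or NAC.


Meet operation: if both paths give the same constant, result is that constant; if they differ, result is NAC (not-a-constant).
Path A: 0, Path B: 37 -> differ
Result: not-a-constant -> NAC

NAC


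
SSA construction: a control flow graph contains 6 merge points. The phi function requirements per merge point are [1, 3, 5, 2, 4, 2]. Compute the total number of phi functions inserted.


Total phi functions = sum of phi functions at each join node
= 1 + 3 + 5 + 2 + 4 + 2 = 17

17


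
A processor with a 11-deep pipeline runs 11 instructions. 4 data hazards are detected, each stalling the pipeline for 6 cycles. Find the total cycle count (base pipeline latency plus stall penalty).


Base cycles = 11 + 11 - 1 = 21
Total stalls = 4 * 6 = 24
Total = 21 + 24 = 45

45
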